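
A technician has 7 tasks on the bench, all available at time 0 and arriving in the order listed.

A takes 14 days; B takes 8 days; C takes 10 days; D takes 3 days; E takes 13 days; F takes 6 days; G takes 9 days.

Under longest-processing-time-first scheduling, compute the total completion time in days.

301

LPT (decreasing processing time): A E C G B F D.
A: 0→14
E: 14→27
C: 27→37
G: 37→46
B: 46→54
F: 54→60
D: 60→63
Sum = 14+27+37+46+54+60+63 = 301.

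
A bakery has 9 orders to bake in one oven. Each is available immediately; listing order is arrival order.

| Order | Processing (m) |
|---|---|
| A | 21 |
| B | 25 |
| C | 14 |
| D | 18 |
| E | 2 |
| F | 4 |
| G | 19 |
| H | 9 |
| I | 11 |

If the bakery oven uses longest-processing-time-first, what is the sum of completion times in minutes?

785

LPT (decreasing processing time): B A G D C I H F E.
B: 0→25
A: 25→46
G: 46→65
D: 65→83
C: 83→97
I: 97→108
H: 108→117
F: 117→121
E: 121→123
Sum = 25+46+65+83+97+108+117+121+123 = 785.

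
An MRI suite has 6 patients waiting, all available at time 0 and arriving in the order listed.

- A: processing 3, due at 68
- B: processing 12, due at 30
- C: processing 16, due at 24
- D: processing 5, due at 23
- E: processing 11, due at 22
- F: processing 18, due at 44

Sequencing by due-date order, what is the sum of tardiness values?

40

EDD (increasing due date): E D C B F A.
E: 0→11, due 22, tardiness 0
D: 11→16, due 23, tardiness 0
C: 16→32, due 24, tardiness 8
B: 32→44, due 30, tardiness 14
F: 44→62, due 44, tardiness 18
A: 62→65, due 68, tardiness 0
Sum = 0+0+8+14+18+0 = 40.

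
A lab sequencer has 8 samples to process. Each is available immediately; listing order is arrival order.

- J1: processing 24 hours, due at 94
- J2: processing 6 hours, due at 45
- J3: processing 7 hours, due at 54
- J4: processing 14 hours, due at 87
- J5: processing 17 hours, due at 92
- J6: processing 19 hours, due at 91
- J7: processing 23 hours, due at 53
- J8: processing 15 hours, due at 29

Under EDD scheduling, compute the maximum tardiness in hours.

EDD (increasing due date): J8 J2 J7 J3 J4 J6 J5 J1.
J8: 0→15, due 29, tardiness 0
J2: 15→21, due 45, tardiness 0
J7: 21→44, due 53, tardiness 0
J3: 44→51, due 54, tardiness 0
J4: 51→65, due 87, tardiness 0
J6: 65→84, due 91, tardiness 0
J5: 84→101, due 92, tardiness 9
J1: 101→125, due 94, tardiness 31
Maximum = 31.

31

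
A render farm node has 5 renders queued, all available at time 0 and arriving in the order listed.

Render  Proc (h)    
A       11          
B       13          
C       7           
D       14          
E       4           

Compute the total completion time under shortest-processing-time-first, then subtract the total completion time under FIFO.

SPT (increasing processing time): E C A B D.
E: 0→4
C: 4→11
A: 11→22
B: 22→35
D: 35→49
Sum = 4+11+22+35+49 = 121.
FIFO (arrival order): A B C D E.
A: 0→11
B: 11→24
C: 24→31
D: 31→45
E: 45→49
Sum = 11+24+31+45+49 = 160.
Difference = 121 − 160 = -39.

-39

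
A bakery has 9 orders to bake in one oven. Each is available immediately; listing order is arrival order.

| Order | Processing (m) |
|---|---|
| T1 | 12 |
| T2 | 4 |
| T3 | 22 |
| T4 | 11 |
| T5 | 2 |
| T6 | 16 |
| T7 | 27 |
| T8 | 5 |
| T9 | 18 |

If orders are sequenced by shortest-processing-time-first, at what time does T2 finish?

SPT (increasing processing time): T5 T2 T8 T4 T1 T6 T9 T3 T7.
T5: 0→2
T2: 2→6

6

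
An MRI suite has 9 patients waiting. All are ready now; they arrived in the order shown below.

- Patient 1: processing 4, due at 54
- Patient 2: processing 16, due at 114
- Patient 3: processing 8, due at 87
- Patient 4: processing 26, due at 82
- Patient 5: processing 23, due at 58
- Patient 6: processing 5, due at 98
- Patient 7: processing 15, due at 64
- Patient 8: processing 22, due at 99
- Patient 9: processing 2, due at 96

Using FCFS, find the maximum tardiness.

FIFO (arrival order): Patient 1 Patient 2 Patient 3 Patient 4 Patient 5 Patient 6 Patient 7 Patient 8 Patient 9.
Patient 1: 0→4, due 54, tardiness 0
Patient 2: 4→20, due 114, tardiness 0
Patient 3: 20→28, due 87, tardiness 0
Patient 4: 28→54, due 82, tardiness 0
Patient 5: 54→77, due 58, tardiness 19
Patient 6: 77→82, due 98, tardiness 0
Patient 7: 82→97, due 64, tardiness 33
Patient 8: 97→119, due 99, tardiness 20
Patient 9: 119→121, due 96, tardiness 25
Maximum = 33.

33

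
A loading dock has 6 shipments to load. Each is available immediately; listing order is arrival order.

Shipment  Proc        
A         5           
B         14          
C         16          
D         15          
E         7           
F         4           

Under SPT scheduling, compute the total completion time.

165

SPT (increasing processing time): F A E B D C.
F: 0→4
A: 4→9
E: 9→16
B: 16→30
D: 30→45
C: 45→61
Sum = 4+9+16+30+45+61 = 165.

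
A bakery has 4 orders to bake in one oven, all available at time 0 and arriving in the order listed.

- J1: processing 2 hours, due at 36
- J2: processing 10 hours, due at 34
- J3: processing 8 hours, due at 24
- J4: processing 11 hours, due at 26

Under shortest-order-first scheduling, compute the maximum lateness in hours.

SPT (increasing processing time): J1 J3 J2 J4.
J1: 0→2, due 36, lateness -34
J3: 2→10, due 24, lateness -14
J2: 10→20, due 34, lateness -14
J4: 20→31, due 26, lateness 5
Maximum = 5.

5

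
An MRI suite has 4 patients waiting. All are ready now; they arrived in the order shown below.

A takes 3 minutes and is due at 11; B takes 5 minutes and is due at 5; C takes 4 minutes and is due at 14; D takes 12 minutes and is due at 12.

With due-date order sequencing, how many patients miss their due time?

EDD (increasing due date): B A D C.
B: 0→5, due 5, tardiness 0
A: 5→8, due 11, tardiness 0
D: 8→20, due 12, tardiness 8
C: 20→24, due 14, tardiness 10
Late patients: 2.

2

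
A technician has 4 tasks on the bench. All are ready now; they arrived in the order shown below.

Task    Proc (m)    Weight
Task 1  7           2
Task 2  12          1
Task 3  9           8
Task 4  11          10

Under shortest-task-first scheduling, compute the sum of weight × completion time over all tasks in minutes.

451

SPT (increasing processing time): Task 1 Task 3 Task 4 Task 2.
Task 1: finishes 7, weight 2, w·C = 14
Task 3: finishes 16, weight 8, w·C = 128
Task 4: finishes 27, weight 10, w·C = 270
Task 2: finishes 39, weight 1, w·C = 39
Sum = 14+128+270+39 = 451.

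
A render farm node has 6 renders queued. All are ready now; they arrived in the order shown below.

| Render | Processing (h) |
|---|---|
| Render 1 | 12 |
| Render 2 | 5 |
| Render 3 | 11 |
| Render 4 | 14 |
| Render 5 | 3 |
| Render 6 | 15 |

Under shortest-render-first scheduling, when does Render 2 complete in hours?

SPT (increasing processing time): Render 5 Render 2 Render 3 Render 1 Render 4 Render 6.
Render 5: 0→3
Render 2: 3→8

8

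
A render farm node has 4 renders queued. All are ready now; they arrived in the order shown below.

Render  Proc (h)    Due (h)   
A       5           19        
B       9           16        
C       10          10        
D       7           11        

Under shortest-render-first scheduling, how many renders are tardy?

SPT (increasing processing time): A D B C.
A: 0→5, due 19, tardiness 0
D: 5→12, due 11, tardiness 1
B: 12→21, due 16, tardiness 5
C: 21→31, due 10, tardiness 21
Late renders: 3.

3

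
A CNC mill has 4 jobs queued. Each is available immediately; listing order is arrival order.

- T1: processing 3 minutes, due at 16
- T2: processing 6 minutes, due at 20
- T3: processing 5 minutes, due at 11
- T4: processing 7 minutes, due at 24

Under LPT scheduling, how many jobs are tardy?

LPT (decreasing processing time): T4 T2 T3 T1.
T4: 0→7, due 24, tardiness 0
T2: 7→13, due 20, tardiness 0
T3: 13→18, due 11, tardiness 7
T1: 18→21, due 16, tardiness 5
Late jobs: 2.

2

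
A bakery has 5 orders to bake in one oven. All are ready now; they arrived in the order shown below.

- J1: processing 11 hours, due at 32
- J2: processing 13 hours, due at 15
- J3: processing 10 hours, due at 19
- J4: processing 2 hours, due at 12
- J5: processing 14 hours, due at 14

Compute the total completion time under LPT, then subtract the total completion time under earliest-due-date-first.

41

LPT (decreasing processing time): J5 J2 J1 J3 J4.
J5: 0→14
J2: 14→27
J1: 27→38
J3: 38→48
J4: 48→50
Sum = 14+27+38+48+50 = 177.
EDD (increasing due date): J4 J5 J2 J3 J1.
J4: 0→2
J5: 2→16
J2: 16→29
J3: 29→39
J1: 39→50
Sum = 2+16+29+39+50 = 136.
Difference = 177 − 136 = 41.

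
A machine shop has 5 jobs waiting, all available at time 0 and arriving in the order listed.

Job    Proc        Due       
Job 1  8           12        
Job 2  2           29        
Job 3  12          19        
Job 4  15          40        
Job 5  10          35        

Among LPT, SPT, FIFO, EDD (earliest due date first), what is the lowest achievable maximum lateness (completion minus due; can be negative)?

7

LPT (decreasing processing time): Job 4 Job 3 Job 5 Job 1 Job 2.
Job 4: 0→15, due 40, lateness -25
Job 3: 15→27, due 19, lateness 8
Job 5: 27→37, due 35, lateness 2
Job 1: 37→45, due 12, lateness 33
Job 2: 45→47, due 29, lateness 18
Maximum = 33.
SPT (increasing processing time): Job 2 Job 1 Job 5 Job 3 Job 4.
Job 2: 0→2, due 29, lateness -27
Job 1: 2→10, due 12, lateness -2
Job 5: 10→20, due 35, lateness -15
Job 3: 20→32, due 19, lateness 13
Job 4: 32→47, due 40, lateness 7
Maximum = 13.
FIFO (arrival order): Job 1 Job 2 Job 3 Job 4 Job 5.
Job 1: 0→8, due 12, lateness -4
Job 2: 8→10, due 29, lateness -19
Job 3: 10→22, due 19, lateness 3
Job 4: 22→37, due 40, lateness -3
Job 5: 37→47, due 35, lateness 12
Maximum = 12.
EDD (increasing due date): Job 1 Job 3 Job 2 Job 5 Job 4.
Job 1: 0→8, due 12, lateness -4
Job 3: 8→20, due 19, lateness 1
Job 2: 20→22, due 29, lateness -7
Job 5: 22→32, due 35, lateness -3
Job 4: 32→47, due 40, lateness 7
Maximum = 7.
LPT 33, SPT 13, FIFO 12, EDD 7 → minimum 7.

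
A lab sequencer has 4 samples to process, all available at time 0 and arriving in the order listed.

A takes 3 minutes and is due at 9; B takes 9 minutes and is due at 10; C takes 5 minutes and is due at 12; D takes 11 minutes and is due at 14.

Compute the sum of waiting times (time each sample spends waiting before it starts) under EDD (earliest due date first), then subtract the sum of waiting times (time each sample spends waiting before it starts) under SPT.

4

EDD (increasing due date): A B C D.
A: waits 0, runs 0→3
B: waits 3, runs 3→12
C: waits 12, runs 12→17
D: waits 17, runs 17→28
Sum = 0+3+12+17 = 32.
SPT (increasing processing time): A C B D.
A: waits 0, runs 0→3
C: waits 3, runs 3→8
B: waits 8, runs 8→17
D: waits 17, runs 17→28
Sum = 0+3+8+17 = 28.
Difference = 32 − 28 = 4.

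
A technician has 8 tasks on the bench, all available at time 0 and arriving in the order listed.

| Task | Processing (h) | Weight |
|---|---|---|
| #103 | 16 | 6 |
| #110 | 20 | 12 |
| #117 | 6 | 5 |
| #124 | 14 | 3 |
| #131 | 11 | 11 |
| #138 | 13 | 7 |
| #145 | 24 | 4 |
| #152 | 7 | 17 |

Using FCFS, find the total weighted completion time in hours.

FIFO (arrival order): #103 #110 #117 #124 #131 #138 #145 #152.
#103: finishes 16, weight 6, w·C = 96
#110: finishes 36, weight 12, w·C = 432
#117: finishes 42, weight 5, w·C = 210
#124: finishes 56, weight 3, w·C = 168
#131: finishes 67, weight 11, w·C = 737
#138: finishes 80, weight 7, w·C = 560
#145: finishes 104, weight 4, w·C = 416
#152: finishes 111, weight 17, w·C = 1887
Sum = 96+432+210+168+737+560+416+1887 = 4506.

4506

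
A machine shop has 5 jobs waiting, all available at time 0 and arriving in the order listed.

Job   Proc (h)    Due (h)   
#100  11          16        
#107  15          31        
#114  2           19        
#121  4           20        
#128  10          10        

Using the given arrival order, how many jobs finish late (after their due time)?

3

FIFO (arrival order): #100 #107 #114 #121 #128.
#100: 0→11, due 16, tardiness 0
#107: 11→26, due 31, tardiness 0
#114: 26→28, due 19, tardiness 9
#121: 28→32, due 20, tardiness 12
#128: 32→42, due 10, tardiness 32
Late jobs: 3.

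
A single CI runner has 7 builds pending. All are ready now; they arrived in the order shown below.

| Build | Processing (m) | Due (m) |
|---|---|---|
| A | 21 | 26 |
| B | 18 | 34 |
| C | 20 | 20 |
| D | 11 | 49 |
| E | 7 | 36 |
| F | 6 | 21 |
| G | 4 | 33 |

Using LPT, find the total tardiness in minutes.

224

LPT (decreasing processing time): A C B D E F G.
A: 0→21, due 26, tardiness 0
C: 21→41, due 20, tardiness 21
B: 41→59, due 34, tardiness 25
D: 59→70, due 49, tardiness 21
E: 70→77, due 36, tardiness 41
F: 77→83, due 21, tardiness 62
G: 83→87, due 33, tardiness 54
Sum = 0+21+25+21+41+62+54 = 224.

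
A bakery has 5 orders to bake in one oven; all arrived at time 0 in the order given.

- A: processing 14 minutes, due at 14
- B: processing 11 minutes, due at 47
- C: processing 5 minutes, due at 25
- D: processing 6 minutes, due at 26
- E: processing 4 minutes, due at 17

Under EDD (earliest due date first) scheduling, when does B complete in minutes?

EDD (increasing due date): A E C D B.
A: 0→14
E: 14→18
C: 18→23
D: 23→29
B: 29→40

40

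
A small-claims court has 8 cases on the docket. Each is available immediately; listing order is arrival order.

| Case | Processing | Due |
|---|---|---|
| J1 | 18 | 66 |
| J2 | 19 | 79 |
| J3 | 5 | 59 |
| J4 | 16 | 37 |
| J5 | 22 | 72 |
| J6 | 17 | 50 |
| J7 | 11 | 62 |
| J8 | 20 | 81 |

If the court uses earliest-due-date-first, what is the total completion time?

EDD (increasing due date): J4 J6 J3 J7 J1 J5 J2 J8.
J4: 0→16
J6: 16→33
J3: 33→38
J7: 38→49
J1: 49→67
J5: 67→89
J2: 89→108
J8: 108→128
Sum = 16+33+38+49+67+89+108+128 = 528.

528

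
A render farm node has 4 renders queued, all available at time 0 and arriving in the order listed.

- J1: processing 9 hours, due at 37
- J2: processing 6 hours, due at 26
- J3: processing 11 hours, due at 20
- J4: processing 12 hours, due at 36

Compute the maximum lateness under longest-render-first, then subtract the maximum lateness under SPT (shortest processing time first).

LPT (decreasing processing time): J4 J3 J1 J2.
J4: 0→12, due 36, lateness -24
J3: 12→23, due 20, lateness 3
J1: 23→32, due 37, lateness -5
J2: 32→38, due 26, lateness 12
Maximum = 12.
SPT (increasing processing time): J2 J1 J3 J4.
J2: 0→6, due 26, lateness -20
J1: 6→15, due 37, lateness -22
J3: 15→26, due 20, lateness 6
J4: 26→38, due 36, lateness 2
Maximum = 6.
Difference = 12 − 6 = 6.

6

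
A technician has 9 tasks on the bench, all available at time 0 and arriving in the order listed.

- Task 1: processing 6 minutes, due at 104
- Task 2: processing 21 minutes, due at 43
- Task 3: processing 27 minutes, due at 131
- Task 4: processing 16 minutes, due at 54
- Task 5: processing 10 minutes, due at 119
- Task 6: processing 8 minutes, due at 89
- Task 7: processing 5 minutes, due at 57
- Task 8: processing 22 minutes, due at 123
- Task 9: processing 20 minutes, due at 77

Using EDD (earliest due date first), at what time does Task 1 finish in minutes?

76

EDD (increasing due date): Task 2 Task 4 Task 7 Task 9 Task 6 Task 1 Task 5 Task 8 Task 3.
Task 2: 0→21
Task 4: 21→37
Task 7: 37→42
Task 9: 42→62
Task 6: 62→70
Task 1: 70→76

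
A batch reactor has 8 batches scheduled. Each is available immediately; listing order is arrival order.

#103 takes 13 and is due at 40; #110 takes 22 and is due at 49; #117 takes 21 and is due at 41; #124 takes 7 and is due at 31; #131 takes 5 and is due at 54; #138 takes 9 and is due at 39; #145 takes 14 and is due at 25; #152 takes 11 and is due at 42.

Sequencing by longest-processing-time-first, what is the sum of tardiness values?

268

LPT (decreasing processing time): #110 #117 #145 #103 #152 #138 #124 #131.
#110: 0→22, due 49, tardiness 0
#117: 22→43, due 41, tardiness 2
#145: 43→57, due 25, tardiness 32
#103: 57→70, due 40, tardiness 30
#152: 70→81, due 42, tardiness 39
#138: 81→90, due 39, tardiness 51
#124: 90→97, due 31, tardiness 66
#131: 97→102, due 54, tardiness 48
Sum = 0+2+32+30+39+51+66+48 = 268.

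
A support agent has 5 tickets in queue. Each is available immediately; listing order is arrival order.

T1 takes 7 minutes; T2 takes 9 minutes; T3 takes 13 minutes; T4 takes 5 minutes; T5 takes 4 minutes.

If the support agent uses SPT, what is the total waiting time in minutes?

SPT (increasing processing time): T5 T4 T1 T2 T3.
T5: waits 0, runs 0→4
T4: waits 4, runs 4→9
T1: waits 9, runs 9→16
T2: waits 16, runs 16→25
T3: waits 25, runs 25→38
Sum = 0+4+9+16+25 = 54.

54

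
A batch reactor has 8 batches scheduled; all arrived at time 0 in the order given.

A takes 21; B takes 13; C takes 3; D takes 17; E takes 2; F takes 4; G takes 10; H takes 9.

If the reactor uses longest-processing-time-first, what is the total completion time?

471

LPT (decreasing processing time): A D B G H F C E.
A: 0→21
D: 21→38
B: 38→51
G: 51→61
H: 61→70
F: 70→74
C: 74→77
E: 77→79
Sum = 21+38+51+61+70+74+77+79 = 471.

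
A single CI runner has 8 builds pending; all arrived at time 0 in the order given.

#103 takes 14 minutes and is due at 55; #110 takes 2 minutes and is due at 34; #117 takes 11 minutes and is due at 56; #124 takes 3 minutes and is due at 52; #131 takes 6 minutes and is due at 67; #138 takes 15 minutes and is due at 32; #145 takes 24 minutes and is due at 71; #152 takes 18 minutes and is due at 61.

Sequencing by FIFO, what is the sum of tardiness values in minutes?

55

FIFO (arrival order): #103 #110 #117 #124 #131 #138 #145 #152.
#103: 0→14, due 55, tardiness 0
#110: 14→16, due 34, tardiness 0
#117: 16→27, due 56, tardiness 0
#124: 27→30, due 52, tardiness 0
#131: 30→36, due 67, tardiness 0
#138: 36→51, due 32, tardiness 19
#145: 51→75, due 71, tardiness 4
#152: 75→93, due 61, tardiness 32
Sum = 0+0+0+0+0+19+4+32 = 55.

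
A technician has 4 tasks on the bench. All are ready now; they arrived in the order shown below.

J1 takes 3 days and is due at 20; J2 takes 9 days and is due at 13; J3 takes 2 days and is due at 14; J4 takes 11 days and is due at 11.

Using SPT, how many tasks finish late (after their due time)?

SPT (increasing processing time): J3 J1 J2 J4.
J3: 0→2, due 14, tardiness 0
J1: 2→5, due 20, tardiness 0
J2: 5→14, due 13, tardiness 1
J4: 14→25, due 11, tardiness 14
Late tasks: 2.

2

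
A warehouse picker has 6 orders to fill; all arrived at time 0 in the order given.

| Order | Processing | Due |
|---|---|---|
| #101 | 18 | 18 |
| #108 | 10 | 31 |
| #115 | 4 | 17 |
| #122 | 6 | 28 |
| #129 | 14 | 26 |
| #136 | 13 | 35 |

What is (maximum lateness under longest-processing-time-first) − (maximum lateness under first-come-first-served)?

LPT (decreasing processing time): #101 #129 #136 #108 #122 #115.
#101: 0→18, due 18, lateness 0
#129: 18→32, due 26, lateness 6
#136: 32→45, due 35, lateness 10
#108: 45→55, due 31, lateness 24
#122: 55→61, due 28, lateness 33
#115: 61→65, due 17, lateness 48
Maximum = 48.
FIFO (arrival order): #101 #108 #115 #122 #129 #136.
#101: 0→18, due 18, lateness 0
#108: 18→28, due 31, lateness -3
#115: 28→32, due 17, lateness 15
#122: 32→38, due 28, lateness 10
#129: 38→52, due 26, lateness 26
#136: 52→65, due 35, lateness 30
Maximum = 30.
Difference = 48 − 30 = 18.

18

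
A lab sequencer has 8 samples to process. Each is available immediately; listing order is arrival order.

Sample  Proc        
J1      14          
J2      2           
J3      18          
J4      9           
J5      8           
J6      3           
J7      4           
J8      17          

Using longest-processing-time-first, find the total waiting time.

LPT (decreasing processing time): J3 J8 J1 J4 J5 J7 J6 J2.
J3: waits 0, runs 0→18
J8: waits 18, runs 18→35
J1: waits 35, runs 35→49
J4: waits 49, runs 49→58
J5: waits 58, runs 58→66
J7: waits 66, runs 66→70
J6: waits 70, runs 70→73
J2: waits 73, runs 73→75
Sum = 0+18+35+49+58+66+70+73 = 369.

369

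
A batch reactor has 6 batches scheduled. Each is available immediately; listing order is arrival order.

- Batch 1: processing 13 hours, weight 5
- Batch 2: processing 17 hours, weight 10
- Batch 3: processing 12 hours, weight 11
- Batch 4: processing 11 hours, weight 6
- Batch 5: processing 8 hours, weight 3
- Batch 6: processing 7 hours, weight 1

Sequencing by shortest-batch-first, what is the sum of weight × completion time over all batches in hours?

1561

SPT (increasing processing time): Batch 6 Batch 5 Batch 4 Batch 3 Batch 1 Batch 2.
Batch 6: finishes 7, weight 1, w·C = 7
Batch 5: finishes 15, weight 3, w·C = 45
Batch 4: finishes 26, weight 6, w·C = 156
Batch 3: finishes 38, weight 11, w·C = 418
Batch 1: finishes 51, weight 5, w·C = 255
Batch 2: finishes 68, weight 10, w·C = 680
Sum = 7+45+156+418+255+680 = 1561.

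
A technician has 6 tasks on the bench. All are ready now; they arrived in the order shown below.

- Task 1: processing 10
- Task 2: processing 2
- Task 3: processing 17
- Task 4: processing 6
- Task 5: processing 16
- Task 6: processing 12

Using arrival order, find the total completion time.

FIFO (arrival order): Task 1 Task 2 Task 3 Task 4 Task 5 Task 6.
Task 1: 0→10
Task 2: 10→12
Task 3: 12→29
Task 4: 29→35
Task 5: 35→51
Task 6: 51→63
Sum = 10+12+29+35+51+63 = 200.

200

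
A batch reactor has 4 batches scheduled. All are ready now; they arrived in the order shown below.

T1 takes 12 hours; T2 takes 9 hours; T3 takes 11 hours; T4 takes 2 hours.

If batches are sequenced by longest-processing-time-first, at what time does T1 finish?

LPT (decreasing processing time): T1 T3 T2 T4.
T1: 0→12

12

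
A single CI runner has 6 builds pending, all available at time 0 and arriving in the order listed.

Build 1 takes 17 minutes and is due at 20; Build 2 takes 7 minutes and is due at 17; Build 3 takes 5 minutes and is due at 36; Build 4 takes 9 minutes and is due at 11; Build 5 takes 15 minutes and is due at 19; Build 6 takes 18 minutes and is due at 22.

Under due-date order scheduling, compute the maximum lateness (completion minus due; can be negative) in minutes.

EDD (increasing due date): Build 4 Build 2 Build 5 Build 1 Build 6 Build 3.
Build 4: 0→9, due 11, lateness -2
Build 2: 9→16, due 17, lateness -1
Build 5: 16→31, due 19, lateness 12
Build 1: 31→48, due 20, lateness 28
Build 6: 48→66, due 22, lateness 44
Build 3: 66→71, due 36, lateness 35
Maximum = 44.

44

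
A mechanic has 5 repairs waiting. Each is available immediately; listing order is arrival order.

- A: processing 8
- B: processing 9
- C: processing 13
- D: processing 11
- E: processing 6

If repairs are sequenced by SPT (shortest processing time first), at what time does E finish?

SPT (increasing processing time): E A B D C.
E: 0→6

6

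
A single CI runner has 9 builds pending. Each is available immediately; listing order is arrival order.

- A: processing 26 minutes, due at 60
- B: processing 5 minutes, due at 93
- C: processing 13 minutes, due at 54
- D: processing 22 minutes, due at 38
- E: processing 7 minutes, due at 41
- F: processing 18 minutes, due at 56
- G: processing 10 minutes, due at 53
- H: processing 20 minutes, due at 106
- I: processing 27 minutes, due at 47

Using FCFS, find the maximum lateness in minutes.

FIFO (arrival order): A B C D E F G H I.
A: 0→26, due 60, lateness -34
B: 26→31, due 93, lateness -62
C: 31→44, due 54, lateness -10
D: 44→66, due 38, lateness 28
E: 66→73, due 41, lateness 32
F: 73→91, due 56, lateness 35
G: 91→101, due 53, lateness 48
H: 101→121, due 106, lateness 15
I: 121→148, due 47, lateness 101
Maximum = 101.

101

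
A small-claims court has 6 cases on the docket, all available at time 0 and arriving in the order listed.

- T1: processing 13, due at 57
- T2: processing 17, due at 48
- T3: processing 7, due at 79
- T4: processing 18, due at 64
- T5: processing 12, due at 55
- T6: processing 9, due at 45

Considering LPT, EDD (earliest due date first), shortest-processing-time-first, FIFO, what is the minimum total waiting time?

LPT (decreasing processing time): T4 T2 T1 T5 T6 T3.
T4: waits 0, runs 0→18
T2: waits 18, runs 18→35
T1: waits 35, runs 35→48
T5: waits 48, runs 48→60
T6: waits 60, runs 60→69
T3: waits 69, runs 69→76
Sum = 0+18+35+48+60+69 = 230.
EDD (increasing due date): T6 T2 T5 T1 T4 T3.
T6: waits 0, runs 0→9
T2: waits 9, runs 9→26
T5: waits 26, runs 26→38
T1: waits 38, runs 38→51
T4: waits 51, runs 51→69
T3: waits 69, runs 69→76
Sum = 0+9+26+38+51+69 = 193.
SPT (increasing processing time): T3 T6 T5 T1 T2 T4.
T3: waits 0, runs 0→7
T6: waits 7, runs 7→16
T5: waits 16, runs 16→28
T1: waits 28, runs 28→41
T2: waits 41, runs 41→58
T4: waits 58, runs 58→76
Sum = 0+7+16+28+41+58 = 150.
FIFO (arrival order): T1 T2 T3 T4 T5 T6.
T1: waits 0, runs 0→13
T2: waits 13, runs 13→30
T3: waits 30, runs 30→37
T4: waits 37, runs 37→55
T5: waits 55, runs 55→67
T6: waits 67, runs 67→76
Sum = 0+13+30+37+55+67 = 202.
LPT 230, EDD 193, SPT 150, FIFO 202 → minimum 150.

150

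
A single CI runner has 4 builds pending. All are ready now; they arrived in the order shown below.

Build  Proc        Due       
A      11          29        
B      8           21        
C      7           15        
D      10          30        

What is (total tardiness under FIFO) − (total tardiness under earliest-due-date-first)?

11

FIFO (arrival order): A B C D.
A: 0→11, due 29, tardiness 0
B: 11→19, due 21, tardiness 0
C: 19→26, due 15, tardiness 11
D: 26→36, due 30, tardiness 6
Sum = 0+0+11+6 = 17.
EDD (increasing due date): C B A D.
C: 0→7, due 15, tardiness 0
B: 7→15, due 21, tardiness 0
A: 15→26, due 29, tardiness 0
D: 26→36, due 30, tardiness 6
Sum = 0+0+0+6 = 6.
Difference = 17 − 6 = 11.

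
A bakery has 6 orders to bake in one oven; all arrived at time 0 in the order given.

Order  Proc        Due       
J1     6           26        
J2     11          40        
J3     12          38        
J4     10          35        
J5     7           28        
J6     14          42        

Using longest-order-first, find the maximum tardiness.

LPT (decreasing processing time): J6 J3 J2 J4 J5 J1.
J6: 0→14, due 42, tardiness 0
J3: 14→26, due 38, tardiness 0
J2: 26→37, due 40, tardiness 0
J4: 37→47, due 35, tardiness 12
J5: 47→54, due 28, tardiness 26
J1: 54→60, due 26, tardiness 34
Maximum = 34.

34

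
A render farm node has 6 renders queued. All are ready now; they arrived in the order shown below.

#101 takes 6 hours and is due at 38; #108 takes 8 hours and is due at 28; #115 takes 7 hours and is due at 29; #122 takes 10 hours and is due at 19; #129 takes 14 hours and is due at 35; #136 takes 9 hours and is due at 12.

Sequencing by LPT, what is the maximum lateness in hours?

LPT (decreasing processing time): #129 #122 #136 #108 #115 #101.
#129: 0→14, due 35, lateness -21
#122: 14→24, due 19, lateness 5
#136: 24→33, due 12, lateness 21
#108: 33→41, due 28, lateness 13
#115: 41→48, due 29, lateness 19
#101: 48→54, due 38, lateness 16
Maximum = 21.

21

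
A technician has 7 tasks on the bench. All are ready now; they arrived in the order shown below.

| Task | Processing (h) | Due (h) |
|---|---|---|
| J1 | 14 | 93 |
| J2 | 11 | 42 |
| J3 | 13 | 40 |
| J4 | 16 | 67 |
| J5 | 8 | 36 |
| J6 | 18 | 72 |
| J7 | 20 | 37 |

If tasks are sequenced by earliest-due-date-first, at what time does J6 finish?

EDD (increasing due date): J5 J7 J3 J2 J4 J6 J1.
J5: 0→8
J7: 8→28
J3: 28→41
J2: 41→52
J4: 52→68
J6: 68→86

86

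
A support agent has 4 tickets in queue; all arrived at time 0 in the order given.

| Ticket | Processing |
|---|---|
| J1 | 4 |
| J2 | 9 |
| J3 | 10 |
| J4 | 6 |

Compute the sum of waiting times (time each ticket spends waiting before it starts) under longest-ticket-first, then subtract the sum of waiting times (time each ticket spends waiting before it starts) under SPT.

21

LPT (decreasing processing time): J3 J2 J4 J1.
J3: waits 0, runs 0→10
J2: waits 10, runs 10→19
J4: waits 19, runs 19→25
J1: waits 25, runs 25→29
Sum = 0+10+19+25 = 54.
SPT (increasing processing time): J1 J4 J2 J3.
J1: waits 0, runs 0→4
J4: waits 4, runs 4→10
J2: waits 10, runs 10→19
J3: waits 19, runs 19→29
Sum = 0+4+10+19 = 33.
Difference = 54 − 33 = 21.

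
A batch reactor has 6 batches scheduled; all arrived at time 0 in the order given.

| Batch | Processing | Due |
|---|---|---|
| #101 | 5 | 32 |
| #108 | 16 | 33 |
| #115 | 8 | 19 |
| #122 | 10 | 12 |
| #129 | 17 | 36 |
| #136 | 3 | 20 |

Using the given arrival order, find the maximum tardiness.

FIFO (arrival order): #101 #108 #115 #122 #129 #136.
#101: 0→5, due 32, tardiness 0
#108: 5→21, due 33, tardiness 0
#115: 21→29, due 19, tardiness 10
#122: 29→39, due 12, tardiness 27
#129: 39→56, due 36, tardiness 20
#136: 56→59, due 20, tardiness 39
Maximum = 39.

39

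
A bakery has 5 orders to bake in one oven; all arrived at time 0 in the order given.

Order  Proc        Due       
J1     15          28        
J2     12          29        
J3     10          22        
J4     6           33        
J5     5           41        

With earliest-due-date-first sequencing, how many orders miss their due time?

EDD (increasing due date): J3 J1 J2 J4 J5.
J3: 0→10, due 22, tardiness 0
J1: 10→25, due 28, tardiness 0
J2: 25→37, due 29, tardiness 8
J4: 37→43, due 33, tardiness 10
J5: 43→48, due 41, tardiness 7
Late orders: 3.

3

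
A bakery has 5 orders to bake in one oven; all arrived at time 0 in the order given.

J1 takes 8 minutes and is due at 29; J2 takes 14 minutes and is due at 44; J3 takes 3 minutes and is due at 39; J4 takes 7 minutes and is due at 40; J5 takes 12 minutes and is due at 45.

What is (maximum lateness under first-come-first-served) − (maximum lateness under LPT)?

FIFO (arrival order): J1 J2 J3 J4 J5.
J1: 0→8, due 29, lateness -21
J2: 8→22, due 44, lateness -22
J3: 22→25, due 39, lateness -14
J4: 25→32, due 40, lateness -8
J5: 32→44, due 45, lateness -1
Maximum = -1.
LPT (decreasing processing time): J2 J5 J1 J4 J3.
J2: 0→14, due 44, lateness -30
J5: 14→26, due 45, lateness -19
J1: 26→34, due 29, lateness 5
J4: 34→41, due 40, lateness 1
J3: 41→44, due 39, lateness 5
Maximum = 5.
Difference = -1 − 5 = -6.

-6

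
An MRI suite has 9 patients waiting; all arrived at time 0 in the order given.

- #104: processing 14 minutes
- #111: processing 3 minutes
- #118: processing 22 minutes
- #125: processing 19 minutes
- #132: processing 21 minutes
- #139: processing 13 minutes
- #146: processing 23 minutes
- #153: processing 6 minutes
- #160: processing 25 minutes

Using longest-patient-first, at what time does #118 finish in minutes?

70

LPT (decreasing processing time): #160 #146 #118 #132 #125 #104 #139 #153 #111.
#160: 0→25
#146: 25→48
#118: 48→70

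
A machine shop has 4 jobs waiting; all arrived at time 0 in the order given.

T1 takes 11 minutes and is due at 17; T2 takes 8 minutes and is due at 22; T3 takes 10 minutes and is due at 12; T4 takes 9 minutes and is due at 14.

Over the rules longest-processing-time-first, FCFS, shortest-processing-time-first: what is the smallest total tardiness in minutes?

39

LPT (decreasing processing time): T1 T3 T4 T2.
T1: 0→11, due 17, tardiness 0
T3: 11→21, due 12, tardiness 9
T4: 21→30, due 14, tardiness 16
T2: 30→38, due 22, tardiness 16
Sum = 0+9+16+16 = 41.
FIFO (arrival order): T1 T2 T3 T4.
T1: 0→11, due 17, tardiness 0
T2: 11→19, due 22, tardiness 0
T3: 19→29, due 12, tardiness 17
T4: 29→38, due 14, tardiness 24
Sum = 0+0+17+24 = 41.
SPT (increasing processing time): T2 T4 T3 T1.
T2: 0→8, due 22, tardiness 0
T4: 8→17, due 14, tardiness 3
T3: 17→27, due 12, tardiness 15
T1: 27→38, due 17, tardiness 21
Sum = 0+3+15+21 = 39.
LPT 41, FIFO 41, SPT 39 → minimum 39.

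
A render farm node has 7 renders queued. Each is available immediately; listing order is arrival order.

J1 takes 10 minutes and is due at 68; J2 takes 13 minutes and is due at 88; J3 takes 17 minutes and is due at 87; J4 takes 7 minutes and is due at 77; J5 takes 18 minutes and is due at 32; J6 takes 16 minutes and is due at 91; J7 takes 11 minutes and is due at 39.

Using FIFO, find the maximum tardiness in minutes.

53

FIFO (arrival order): J1 J2 J3 J4 J5 J6 J7.
J1: 0→10, due 68, tardiness 0
J2: 10→23, due 88, tardiness 0
J3: 23→40, due 87, tardiness 0
J4: 40→47, due 77, tardiness 0
J5: 47→65, due 32, tardiness 33
J6: 65→81, due 91, tardiness 0
J7: 81→92, due 39, tardiness 53
Maximum = 53.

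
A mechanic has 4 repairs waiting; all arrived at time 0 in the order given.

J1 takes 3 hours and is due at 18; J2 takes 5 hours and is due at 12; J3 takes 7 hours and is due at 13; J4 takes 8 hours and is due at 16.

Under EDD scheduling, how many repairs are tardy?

2

EDD (increasing due date): J2 J3 J4 J1.
J2: 0→5, due 12, tardiness 0
J3: 5→12, due 13, tardiness 0
J4: 12→20, due 16, tardiness 4
J1: 20→23, due 18, tardiness 5
Late repairs: 2.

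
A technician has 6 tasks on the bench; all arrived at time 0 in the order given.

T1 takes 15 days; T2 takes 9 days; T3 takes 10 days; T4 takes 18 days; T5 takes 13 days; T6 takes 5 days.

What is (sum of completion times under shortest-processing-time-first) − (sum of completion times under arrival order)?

-58

SPT (increasing processing time): T6 T2 T3 T5 T1 T4.
T6: 0→5
T2: 5→14
T3: 14→24
T5: 24→37
T1: 37→52
T4: 52→70
Sum = 5+14+24+37+52+70 = 202.
FIFO (arrival order): T1 T2 T3 T4 T5 T6.
T1: 0→15
T2: 15→24
T3: 24→34
T4: 34→52
T5: 52→65
T6: 65→70
Sum = 15+24+34+52+65+70 = 260.
Difference = 202 − 260 = -58.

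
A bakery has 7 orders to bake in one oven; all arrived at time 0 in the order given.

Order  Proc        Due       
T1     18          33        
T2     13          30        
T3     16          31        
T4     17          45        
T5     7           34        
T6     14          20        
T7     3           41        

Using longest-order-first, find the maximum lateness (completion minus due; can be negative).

LPT (decreasing processing time): T1 T4 T3 T6 T2 T5 T7.
T1: 0→18, due 33, lateness -15
T4: 18→35, due 45, lateness -10
T3: 35→51, due 31, lateness 20
T6: 51→65, due 20, lateness 45
T2: 65→78, due 30, lateness 48
T5: 78→85, due 34, lateness 51
T7: 85→88, due 41, lateness 47
Maximum = 51.

51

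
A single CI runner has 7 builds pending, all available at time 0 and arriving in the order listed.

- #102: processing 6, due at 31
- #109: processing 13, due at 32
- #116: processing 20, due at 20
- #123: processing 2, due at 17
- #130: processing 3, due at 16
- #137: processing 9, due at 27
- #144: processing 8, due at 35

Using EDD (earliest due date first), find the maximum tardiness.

EDD (increasing due date): #130 #123 #116 #137 #102 #109 #144.
#130: 0→3, due 16, tardiness 0
#123: 3→5, due 17, tardiness 0
#116: 5→25, due 20, tardiness 5
#137: 25→34, due 27, tardiness 7
#102: 34→40, due 31, tardiness 9
#109: 40→53, due 32, tardiness 21
#144: 53→61, due 35, tardiness 26
Maximum = 26.

26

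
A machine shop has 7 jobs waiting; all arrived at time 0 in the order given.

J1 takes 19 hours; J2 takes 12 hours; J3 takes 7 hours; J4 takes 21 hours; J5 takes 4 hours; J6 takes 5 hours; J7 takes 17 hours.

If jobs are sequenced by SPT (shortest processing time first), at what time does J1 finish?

SPT (increasing processing time): J5 J6 J3 J2 J7 J1 J4.
J5: 0→4
J6: 4→9
J3: 9→16
J2: 16→28
J7: 28→45
J1: 45→64

64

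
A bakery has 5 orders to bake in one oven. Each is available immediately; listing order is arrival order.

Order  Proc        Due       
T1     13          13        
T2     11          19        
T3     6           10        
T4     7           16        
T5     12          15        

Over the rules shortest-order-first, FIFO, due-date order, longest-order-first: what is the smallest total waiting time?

SPT (increasing processing time): T3 T4 T2 T5 T1.
T3: waits 0, runs 0→6
T4: waits 6, runs 6→13
T2: waits 13, runs 13→24
T5: waits 24, runs 24→36
T1: waits 36, runs 36→49
Sum = 0+6+13+24+36 = 79.
FIFO (arrival order): T1 T2 T3 T4 T5.
T1: waits 0, runs 0→13
T2: waits 13, runs 13→24
T3: waits 24, runs 24→30
T4: waits 30, runs 30→37
T5: waits 37, runs 37→49
Sum = 0+13+24+30+37 = 104.
EDD (increasing due date): T3 T1 T5 T4 T2.
T3: waits 0, runs 0→6
T1: waits 6, runs 6→19
T5: waits 19, runs 19→31
T4: waits 31, runs 31→38
T2: waits 38, runs 38→49
Sum = 0+6+19+31+38 = 94.
LPT (decreasing processing time): T1 T5 T2 T4 T3.
T1: waits 0, runs 0→13
T5: waits 13, runs 13→25
T2: waits 25, runs 25→36
T4: waits 36, runs 36→43
T3: waits 43, runs 43→49
Sum = 0+13+25+36+43 = 117.
SPT 79, FIFO 104, EDD 94, LPT 117 → minimum 79.

79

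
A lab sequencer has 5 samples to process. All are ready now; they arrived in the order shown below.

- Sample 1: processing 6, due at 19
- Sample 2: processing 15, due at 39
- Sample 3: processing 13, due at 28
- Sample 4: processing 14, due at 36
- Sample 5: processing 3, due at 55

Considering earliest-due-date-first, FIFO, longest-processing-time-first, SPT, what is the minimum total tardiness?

9

EDD (increasing due date): Sample 1 Sample 3 Sample 4 Sample 2 Sample 5.
Sample 1: 0→6, due 19, tardiness 0
Sample 3: 6→19, due 28, tardiness 0
Sample 4: 19→33, due 36, tardiness 0
Sample 2: 33→48, due 39, tardiness 9
Sample 5: 48→51, due 55, tardiness 0
Sum = 0+0+0+9+0 = 9.
FIFO (arrival order): Sample 1 Sample 2 Sample 3 Sample 4 Sample 5.
Sample 1: 0→6, due 19, tardiness 0
Sample 2: 6→21, due 39, tardiness 0
Sample 3: 21→34, due 28, tardiness 6
Sample 4: 34→48, due 36, tardiness 12
Sample 5: 48→51, due 55, tardiness 0
Sum = 0+0+6+12+0 = 18.
LPT (decreasing processing time): Sample 2 Sample 4 Sample 3 Sample 1 Sample 5.
Sample 2: 0→15, due 39, tardiness 0
Sample 4: 15→29, due 36, tardiness 0
Sample 3: 29→42, due 28, tardiness 14
Sample 1: 42→48, due 19, tardiness 29
Sample 5: 48→51, due 55, tardiness 0
Sum = 0+0+14+29+0 = 43.
SPT (increasing processing time): Sample 5 Sample 1 Sample 3 Sample 4 Sample 2.
Sample 5: 0→3, due 55, tardiness 0
Sample 1: 3→9, due 19, tardiness 0
Sample 3: 9→22, due 28, tardiness 0
Sample 4: 22→36, due 36, tardiness 0
Sample 2: 36→51, due 39, tardiness 12
Sum = 0+0+0+0+12 = 12.
EDD 9, FIFO 18, LPT 43, SPT 12 → minimum 9.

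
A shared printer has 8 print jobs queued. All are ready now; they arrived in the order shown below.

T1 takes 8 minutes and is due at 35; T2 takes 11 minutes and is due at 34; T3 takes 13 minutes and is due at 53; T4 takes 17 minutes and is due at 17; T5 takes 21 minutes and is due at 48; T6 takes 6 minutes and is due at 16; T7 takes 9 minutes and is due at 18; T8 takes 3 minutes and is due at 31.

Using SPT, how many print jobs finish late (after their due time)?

SPT (increasing processing time): T8 T6 T1 T7 T2 T3 T4 T5.
T8: 0→3, due 31, tardiness 0
T6: 3→9, due 16, tardiness 0
T1: 9→17, due 35, tardiness 0
T7: 17→26, due 18, tardiness 8
T2: 26→37, due 34, tardiness 3
T3: 37→50, due 53, tardiness 0
T4: 50→67, due 17, tardiness 50
T5: 67→88, due 48, tardiness 40
Late print jobs: 4.

4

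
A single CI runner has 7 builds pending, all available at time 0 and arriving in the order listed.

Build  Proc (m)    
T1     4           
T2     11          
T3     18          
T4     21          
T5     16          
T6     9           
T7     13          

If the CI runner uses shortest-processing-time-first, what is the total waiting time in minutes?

SPT (increasing processing time): T1 T6 T2 T7 T5 T3 T4.
T1: waits 0, runs 0→4
T6: waits 4, runs 4→13
T2: waits 13, runs 13→24
T7: waits 24, runs 24→37
T5: waits 37, runs 37→53
T3: waits 53, runs 53→71
T4: waits 71, runs 71→92
Sum = 0+4+13+24+37+53+71 = 202.

202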